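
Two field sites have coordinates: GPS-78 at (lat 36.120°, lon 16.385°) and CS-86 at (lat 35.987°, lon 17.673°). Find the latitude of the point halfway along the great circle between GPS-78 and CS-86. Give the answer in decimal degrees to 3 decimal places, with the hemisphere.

Bx = cos φ₂ cos Δλ = 0.808946,  By = cos φ₂ sin Δλ = 0.018188
φₘ = atan2(sin φ₁ + sin φ₂, √((cos φ₁ + Bx)² + By²)) = 36.05522°
λₘ = λ₁ + atan2(By, cos φ₁ + Bx) = 17.02954°

36.055°N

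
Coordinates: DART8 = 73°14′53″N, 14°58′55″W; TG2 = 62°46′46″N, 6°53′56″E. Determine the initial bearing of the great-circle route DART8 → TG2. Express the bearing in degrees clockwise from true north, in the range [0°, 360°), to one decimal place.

DART8: φ = +73.24806°, λ = -14.98194°
TG2: φ = +62.77944°, λ = +6.89889°
Δλ = 21.8808°
y = sin Δλ · cos φ₂ = 0.170469
x = cos φ₁ sin φ₂ − sin φ₁ cos φ₂ cos Δλ = -0.150143
θ = atan2(y, x) = 131.3725° → 131.3725° (mod 360°)

131.4°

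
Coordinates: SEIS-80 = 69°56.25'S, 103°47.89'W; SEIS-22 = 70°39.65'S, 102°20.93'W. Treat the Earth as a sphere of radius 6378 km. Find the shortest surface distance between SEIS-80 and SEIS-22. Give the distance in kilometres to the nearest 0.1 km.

SEIS-80: φ = -69.93750°, λ = -103.79817°
SEIS-22: φ = -70.66083°, λ = -102.34883°
Δφ = -0.7233°,  Δλ = 1.4493°
a = sin²(Δφ/2) + cos φ₁ cos φ₂ sin²(Δλ/2) = 0.000058
c = 2·arcsin(√a) = 0.015234 rad = 0.8728°
d = R·c = 6378 × 0.015234 = 97.2 km

97.2 km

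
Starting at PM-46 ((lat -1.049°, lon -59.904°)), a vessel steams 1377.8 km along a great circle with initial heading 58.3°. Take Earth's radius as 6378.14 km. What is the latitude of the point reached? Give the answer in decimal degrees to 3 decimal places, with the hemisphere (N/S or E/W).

δ = d/R = 1377.8/6378.14 = 0.216019 rad
φ₂ = arcsin(sin φ₁ cos δ + cos φ₁ sin δ cos θ)
   = arcsin(-0.01831·0.97676 + 0.99983·0.21434·0.52547) = 5.43580°
λ₂ = λ₁ + atan2(sin θ sin δ cos φ₁, cos δ − sin φ₁ sin φ₂) = -49.34842°

5.436°N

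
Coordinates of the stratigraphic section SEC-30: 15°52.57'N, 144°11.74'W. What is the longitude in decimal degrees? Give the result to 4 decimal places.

144.1957°W

144° + 11.74′/60 = 144 + 0.19567 = 144.1957°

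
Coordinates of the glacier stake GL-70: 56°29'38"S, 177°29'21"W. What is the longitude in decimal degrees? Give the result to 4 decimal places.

177° + 29′/60 + 21″/3600 = 177 + 0.48333 + 0.00583 = 177.4892°

177.4892°W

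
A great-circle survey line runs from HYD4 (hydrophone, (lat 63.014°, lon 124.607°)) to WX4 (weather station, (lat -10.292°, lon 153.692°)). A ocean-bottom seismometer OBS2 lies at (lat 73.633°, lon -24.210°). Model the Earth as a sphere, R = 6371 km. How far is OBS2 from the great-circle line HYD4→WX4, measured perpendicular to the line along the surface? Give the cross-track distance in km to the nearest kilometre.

δ₁₃ = central angle HYD4→OBS2 = 0.729343 rad  (haversine)
θ₁₃ = bearing HYD4→OBS2 = 347.353°,  θ₁₂ = bearing HYD4→WX4 = 150.556°
dₓₜ = R·arcsin(sin δ₁₃ · sin(θ₁₃ − θ₁₂)) = 6371·arcsin(0.66638·sin(196.797°)) = -1234.580 km
|dₓₜ| = 1234.580 km

1235 km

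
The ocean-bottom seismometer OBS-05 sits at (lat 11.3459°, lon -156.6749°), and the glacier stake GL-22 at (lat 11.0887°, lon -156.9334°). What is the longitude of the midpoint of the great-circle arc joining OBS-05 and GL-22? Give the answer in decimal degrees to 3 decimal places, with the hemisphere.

Bx = cos φ₂ cos Δλ = 0.981321,  By = cos φ₂ sin Δλ = -0.004427
φₘ = atan2(sin φ₁ + sin φ₂, √((cos φ₁ + Bx)² + By²)) = 11.21733°
λₘ = λ₁ + atan2(By, cos φ₁ + Bx) = -156.80421°

156.804°W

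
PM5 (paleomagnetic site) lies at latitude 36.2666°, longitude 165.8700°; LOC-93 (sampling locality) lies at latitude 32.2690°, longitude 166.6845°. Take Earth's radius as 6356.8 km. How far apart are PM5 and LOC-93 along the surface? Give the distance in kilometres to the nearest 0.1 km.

Δφ = -3.9976°,  Δλ = 0.8145°
a = sin²(Δφ/2) + cos φ₁ cos φ₂ sin²(Δλ/2) = 0.001251
c = 2·arcsin(√a) = 0.070752 rad = 4.0538°
d = R·c = 6356.8 × 0.070752 = 449.8 km

449.8 km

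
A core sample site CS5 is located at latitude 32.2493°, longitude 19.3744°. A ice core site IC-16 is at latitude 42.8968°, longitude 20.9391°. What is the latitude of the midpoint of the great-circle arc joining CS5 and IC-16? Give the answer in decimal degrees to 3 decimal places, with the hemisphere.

Bx = cos φ₂ cos Δλ = 0.732308,  By = cos φ₂ sin Δλ = 0.020004
φₘ = atan2(sin φ₁ + sin φ₂, √((cos φ₁ + Bx)² + By²)) = 37.57562°
λₘ = λ₁ + atan2(By, cos φ₁ + Bx) = 20.10066°

37.576°N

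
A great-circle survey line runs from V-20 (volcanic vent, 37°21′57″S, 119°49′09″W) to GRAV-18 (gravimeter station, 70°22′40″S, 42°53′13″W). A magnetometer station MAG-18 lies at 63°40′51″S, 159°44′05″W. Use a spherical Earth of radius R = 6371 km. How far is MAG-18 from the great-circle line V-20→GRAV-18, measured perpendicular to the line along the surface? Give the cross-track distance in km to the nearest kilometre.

V-20: φ = -37.36583°, λ = -119.81917°
GRAV-18: φ = -70.37778°, λ = -42.88694°
MAG-18: φ = -63.68083°, λ = -159.73472°
δ₁₃ = central angle V-20→MAG-18 = 0.619339 rad  (haversine)
θ₁₃ = bearing V-20→MAG-18 = 209.346°,  θ₁₂ = bearing V-20→GRAV-18 = 155.032°
dₓₜ = R·arcsin(sin δ₁₃ · sin(θ₁₃ − θ₁₂)) = 6371·arcsin(0.58050·sin(54.314°)) = 3128.066 km
|dₓₜ| = 3128.066 km

3128 km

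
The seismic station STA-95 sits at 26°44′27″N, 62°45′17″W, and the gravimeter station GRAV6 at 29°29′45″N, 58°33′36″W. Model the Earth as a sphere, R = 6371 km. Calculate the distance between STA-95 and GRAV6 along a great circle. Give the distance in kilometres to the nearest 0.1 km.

512.8 km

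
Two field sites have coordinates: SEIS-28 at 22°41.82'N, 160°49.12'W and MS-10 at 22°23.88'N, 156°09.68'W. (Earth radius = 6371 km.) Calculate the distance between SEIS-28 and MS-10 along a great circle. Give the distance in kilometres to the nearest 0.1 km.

479.4 km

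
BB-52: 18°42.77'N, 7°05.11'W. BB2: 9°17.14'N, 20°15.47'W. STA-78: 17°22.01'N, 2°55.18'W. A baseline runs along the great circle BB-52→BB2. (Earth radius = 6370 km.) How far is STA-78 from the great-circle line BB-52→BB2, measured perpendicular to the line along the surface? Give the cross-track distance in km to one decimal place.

BB-52: φ = +18.71283°, λ = -7.08517°
BB2: φ = +9.28567°, λ = -20.25783°
STA-78: φ = +17.36683°, λ = -2.91967°
δ₁₃ = central angle BB-52→STA-78 = 0.073007 rad  (haversine)
θ₁₃ = bearing BB-52→STA-78 = 108.116°,  θ₁₂ = bearing BB-52→BB2 = 235.346°
dₓₜ = R·arcsin(sin δ₁₃ · sin(θ₁₃ − θ₁₂)) = 6370·arcsin(0.07294·sin(-127.230°)) = -370.165 km
|dₓₜ| = 370.165 km

370.2 km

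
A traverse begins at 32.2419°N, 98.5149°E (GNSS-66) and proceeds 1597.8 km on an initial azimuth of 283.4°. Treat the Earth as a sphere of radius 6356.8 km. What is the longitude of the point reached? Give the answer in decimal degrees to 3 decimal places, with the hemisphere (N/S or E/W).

81.456°E

δ = d/R = 1597.8/6356.8 = 0.251353 rad
φ₂ = arcsin(sin φ₁ cos δ + cos φ₁ sin δ cos θ)
   = arcsin(0.53349·0.96858 + 0.84580·0.24871·0.23175) = 34.43578°
λ₂ = λ₁ + atan2(sin θ sin δ cos φ₁, cos δ − sin φ₁ sin φ₂) = 81.45628°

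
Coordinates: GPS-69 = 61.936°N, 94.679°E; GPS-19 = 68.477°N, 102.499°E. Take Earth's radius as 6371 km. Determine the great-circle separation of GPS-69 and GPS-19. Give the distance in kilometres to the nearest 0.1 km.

Δφ = 6.5410°,  Δλ = 7.8200°
a = sin²(Δφ/2) + cos φ₁ cos φ₂ sin²(Δλ/2) = 0.004057
c = 2·arcsin(√a) = 0.127479 rad = 7.3040°
d = R·c = 6371 × 0.127479 = 812.2 km

812.2 km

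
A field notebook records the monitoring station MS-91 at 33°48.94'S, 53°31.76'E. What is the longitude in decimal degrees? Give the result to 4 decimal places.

53.5293°E

53° + 31.76′/60 = 53 + 0.52933 = 53.5293°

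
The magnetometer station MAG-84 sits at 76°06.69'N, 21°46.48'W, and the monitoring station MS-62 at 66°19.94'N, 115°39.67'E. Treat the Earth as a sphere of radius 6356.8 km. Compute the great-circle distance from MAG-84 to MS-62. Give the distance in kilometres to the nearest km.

3894 km

MAG-84: φ = +76.11150°, λ = -21.77467°
MS-62: φ = +66.33233°, λ = +115.66117°
Δφ = -9.7792°,  Δλ = 137.4358°
a = sin²(Δφ/2) + cos φ₁ cos φ₂ sin²(Δλ/2) = 0.090928
c = 2·arcsin(√a) = 0.612620 rad = 35.1005°
d = R·c = 6356.8 × 0.612620 = 3894.3 km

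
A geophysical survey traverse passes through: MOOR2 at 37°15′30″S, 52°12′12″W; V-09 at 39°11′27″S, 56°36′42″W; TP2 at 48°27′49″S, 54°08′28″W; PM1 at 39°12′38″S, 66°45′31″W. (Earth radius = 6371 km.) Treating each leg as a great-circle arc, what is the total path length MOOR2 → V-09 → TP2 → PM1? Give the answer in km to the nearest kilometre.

MOOR2: φ = -37.25833°, λ = -52.20333°
V-09: φ = -39.19083°, λ = -56.61167°
TP2: φ = -48.46361°, λ = -54.14111°
PM1: φ = -39.21056°, λ = -66.75861°
MOOR2→V-09: c = 0.069205 rad, d = 440.90 km
V-09→TP2: c = 0.164779 rad, d = 1049.80 km
TP2→PM1: c = 0.225958 rad, d = 1439.58 km
Total = 440.90 + 1049.80 + 1439.58 = 2930.29 km

2930 km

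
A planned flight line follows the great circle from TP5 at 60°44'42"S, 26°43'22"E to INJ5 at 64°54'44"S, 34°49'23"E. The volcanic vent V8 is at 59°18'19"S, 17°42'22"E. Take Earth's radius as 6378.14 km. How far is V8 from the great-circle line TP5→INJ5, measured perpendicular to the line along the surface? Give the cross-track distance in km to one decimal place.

324.9 km

TP5: φ = -60.74500°, λ = +26.72278°
INJ5: φ = -64.91222°, λ = +34.82306°
V8: φ = -59.30528°, λ = +17.70611°
δ₁₃ = central angle TP5→V8 = 0.082465 rad  (haversine)
θ₁₃ = bearing TP5→V8 = 283.781°,  θ₁₂ = bearing TP5→INJ5 = 141.959°
dₓₜ = R·arcsin(sin δ₁₃ · sin(θ₁₃ − θ₁₂)) = 6378.14·arcsin(0.08237·sin(141.822°)) = 324.884 km
|dₓₜ| = 324.884 km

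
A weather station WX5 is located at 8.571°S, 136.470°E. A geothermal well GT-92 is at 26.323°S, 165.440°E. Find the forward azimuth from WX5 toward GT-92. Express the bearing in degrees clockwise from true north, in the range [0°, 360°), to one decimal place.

Δλ = 28.9700°
y = sin Δλ · cos φ₂ = 0.434128
x = cos φ₁ sin φ₂ − sin φ₁ cos φ₂ cos Δλ = -0.321612
θ = atan2(y, x) = 126.5319° → 126.5319° (mod 360°)

126.5°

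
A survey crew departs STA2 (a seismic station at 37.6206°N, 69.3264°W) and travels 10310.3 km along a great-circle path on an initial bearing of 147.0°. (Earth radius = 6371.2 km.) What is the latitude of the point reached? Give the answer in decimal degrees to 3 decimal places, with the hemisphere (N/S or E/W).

δ = d/R = 10310.3/6371.2 = 1.618267 rad
φ₂ = arcsin(sin φ₁ cos δ + cos φ₁ sin δ cos θ)
   = arcsin(0.61043·-0.04745 + 0.79207·0.99887·-0.83867) = -43.82865°
λ₂ = λ₁ + atan2(sin θ sin δ cos φ₁, cos δ − sin φ₁ sin φ₂) = -20.37874°

43.829°S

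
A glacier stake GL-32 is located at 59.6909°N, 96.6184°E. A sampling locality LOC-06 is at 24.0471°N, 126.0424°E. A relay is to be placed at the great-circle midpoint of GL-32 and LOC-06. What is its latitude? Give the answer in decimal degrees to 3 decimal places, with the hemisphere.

42.738°N

Bx = cos φ₂ cos Δλ = 0.795414,  By = cos φ₂ sin Δλ = 0.448632
φₘ = atan2(sin φ₁ + sin φ₂, √((cos φ₁ + Bx)² + By²)) = 42.73832°
λₘ = λ₁ + atan2(By, cos φ₁ + Bx) = 115.65696°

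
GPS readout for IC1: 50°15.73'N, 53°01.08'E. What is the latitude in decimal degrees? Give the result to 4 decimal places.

50.2622°N

50° + 15.73′/60 = 50 + 0.26217 = 50.2622°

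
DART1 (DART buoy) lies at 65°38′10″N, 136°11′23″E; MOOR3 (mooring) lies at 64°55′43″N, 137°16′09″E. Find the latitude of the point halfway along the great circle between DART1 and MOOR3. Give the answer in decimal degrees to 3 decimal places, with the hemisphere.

65.283°N

DART1: φ = +65.63611°, λ = +136.18972°
MOOR3: φ = +64.92861°, λ = +137.26917°
Bx = cos φ₂ cos Δλ = 0.423672,  By = cos φ₂ sin Δλ = 0.007983
φₘ = atan2(sin φ₁ + sin φ₂, √((cos φ₁ + Bx)² + By²)) = 65.28333°
λₘ = λ₁ + atan2(By, cos φ₁ + Bx) = 136.73668°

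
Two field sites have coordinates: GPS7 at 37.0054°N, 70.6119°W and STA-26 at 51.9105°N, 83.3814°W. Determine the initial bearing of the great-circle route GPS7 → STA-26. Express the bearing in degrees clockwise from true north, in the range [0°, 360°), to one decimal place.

332.9°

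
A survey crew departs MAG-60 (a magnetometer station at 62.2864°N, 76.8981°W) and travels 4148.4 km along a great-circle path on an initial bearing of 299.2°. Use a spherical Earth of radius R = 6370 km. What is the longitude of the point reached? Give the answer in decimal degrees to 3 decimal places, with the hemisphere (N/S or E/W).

155.355°W

δ = d/R = 4148.4/6370 = 0.651240 rad
φ₂ = arcsin(sin φ₁ cos δ + cos φ₁ sin δ cos θ)
   = arcsin(0.88528·0.79533 + 0.46505·0.60617·0.48786) = 57.31194°
λ₂ = λ₁ + atan2(sin θ sin δ cos φ₁, cos δ − sin φ₁ sin φ₂) = -155.35512°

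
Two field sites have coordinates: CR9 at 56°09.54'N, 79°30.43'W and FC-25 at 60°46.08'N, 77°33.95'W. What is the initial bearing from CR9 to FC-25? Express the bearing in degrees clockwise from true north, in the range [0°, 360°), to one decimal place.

CR9: φ = +56.15900°, λ = -79.50717°
FC-25: φ = +60.76800°, λ = -77.56583°
Δλ = 1.9413°
y = sin Δλ · cos φ₂ = 0.016543
x = cos φ₁ sin φ₂ − sin φ₁ cos φ₂ cos Δλ = 0.080588
θ = atan2(y, x) = 11.6006° → 11.6006° (mod 360°)

11.6°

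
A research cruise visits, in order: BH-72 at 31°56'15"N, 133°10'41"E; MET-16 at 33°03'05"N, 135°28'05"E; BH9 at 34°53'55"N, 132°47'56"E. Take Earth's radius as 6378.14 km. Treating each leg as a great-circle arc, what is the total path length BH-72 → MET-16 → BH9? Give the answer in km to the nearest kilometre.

569 km

BH-72: φ = +31.93750°, λ = +133.17806°
MET-16: φ = +33.05139°, λ = +135.46806°
BH9: φ = +34.89861°, λ = +132.79889°
BH-72→MET-16: c = 0.038913 rad, d = 248.19 km
MET-16→BH9: c = 0.050314 rad, d = 320.91 km
Total = 248.19 + 320.91 = 569.11 km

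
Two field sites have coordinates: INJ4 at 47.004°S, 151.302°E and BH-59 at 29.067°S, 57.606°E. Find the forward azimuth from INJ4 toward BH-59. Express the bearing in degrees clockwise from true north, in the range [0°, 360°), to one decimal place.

Δλ = -93.6960°
y = sin Δλ · cos φ₂ = -0.872234
x = cos φ₁ sin φ₂ − sin φ₁ cos φ₂ cos Δλ = -0.372522
θ = atan2(y, x) = -113.1268° → 246.8732° (mod 360°)

246.9°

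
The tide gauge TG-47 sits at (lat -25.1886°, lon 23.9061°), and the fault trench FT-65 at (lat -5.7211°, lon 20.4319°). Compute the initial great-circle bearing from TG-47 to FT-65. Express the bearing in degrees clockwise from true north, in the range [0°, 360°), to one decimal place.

349.7°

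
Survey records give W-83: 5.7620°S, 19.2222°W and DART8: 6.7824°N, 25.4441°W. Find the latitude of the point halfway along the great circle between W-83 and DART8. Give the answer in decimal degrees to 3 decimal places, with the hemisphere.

Bx = cos φ₂ cos Δλ = 0.987153,  By = cos φ₂ sin Δλ = -0.107621
φₘ = atan2(sin φ₁ + sin φ₂, √((cos φ₁ + Bx)² + By²)) = 0.51095°
λₘ = λ₁ + atan2(By, cos φ₁ + Bx) = -22.33010°

0.511°N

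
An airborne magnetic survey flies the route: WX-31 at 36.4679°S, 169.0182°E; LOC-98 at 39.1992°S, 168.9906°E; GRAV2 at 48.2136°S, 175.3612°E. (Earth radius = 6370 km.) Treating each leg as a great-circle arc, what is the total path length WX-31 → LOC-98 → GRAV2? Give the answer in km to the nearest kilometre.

WX-31→LOC-98: c = 0.047672 rad, d = 303.67 km
LOC-98→GRAV2: c = 0.176523 rad, d = 1124.45 km
Total = 303.67 + 1124.45 = 1428.12 km

1428 km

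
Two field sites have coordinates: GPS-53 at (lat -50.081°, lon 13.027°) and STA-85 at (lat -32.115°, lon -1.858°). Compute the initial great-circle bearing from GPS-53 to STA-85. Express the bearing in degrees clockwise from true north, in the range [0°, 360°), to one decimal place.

Δλ = -14.8850°
y = sin Δλ · cos φ₂ = -0.217573
x = cos φ₁ sin φ₂ − sin φ₁ cos φ₂ cos Δλ = 0.286654
θ = atan2(y, x) = -37.1988° → 322.8012° (mod 360°)

322.8°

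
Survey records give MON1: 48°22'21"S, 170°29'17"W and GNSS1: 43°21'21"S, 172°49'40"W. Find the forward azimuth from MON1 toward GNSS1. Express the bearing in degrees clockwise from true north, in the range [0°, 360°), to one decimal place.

MON1: φ = -48.37250°, λ = -170.48806°
GNSS1: φ = -43.35583°, λ = -172.82778°
Δλ = -2.3397°
y = sin Δλ · cos φ₂ = -0.029684
x = cos φ₁ sin φ₂ − sin φ₁ cos φ₂ cos Δλ = 0.086992
θ = atan2(y, x) = -18.8407° → 341.1593° (mod 360°)

341.2°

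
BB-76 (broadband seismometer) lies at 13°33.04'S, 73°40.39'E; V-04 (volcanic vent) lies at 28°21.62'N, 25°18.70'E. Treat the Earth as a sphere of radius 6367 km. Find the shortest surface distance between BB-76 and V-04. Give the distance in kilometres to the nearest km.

6979 km

BB-76: φ = -13.55067°, λ = +73.67317°
V-04: φ = +28.36033°, λ = +25.31167°
Δφ = 41.9110°,  Δλ = -48.3615°
a = sin²(Δφ/2) + cos φ₁ cos φ₂ sin²(Δλ/2) = 0.271446
c = 2·arcsin(√a) = 1.096055 rad = 62.7993°
d = R·c = 6367 × 1.096055 = 6978.6 km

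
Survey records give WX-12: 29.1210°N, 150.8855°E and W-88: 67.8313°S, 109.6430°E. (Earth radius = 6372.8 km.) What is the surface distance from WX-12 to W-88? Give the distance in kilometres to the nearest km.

Δφ = -96.9523°,  Δλ = -41.2425°
a = sin²(Δφ/2) + cos φ₁ cos φ₂ sin²(Δλ/2) = 0.601409
c = 2·arcsin(√a) = 1.775031 rad = 101.7018°
d = R·c = 6372.8 × 1.775031 = 11311.9 km

11312 km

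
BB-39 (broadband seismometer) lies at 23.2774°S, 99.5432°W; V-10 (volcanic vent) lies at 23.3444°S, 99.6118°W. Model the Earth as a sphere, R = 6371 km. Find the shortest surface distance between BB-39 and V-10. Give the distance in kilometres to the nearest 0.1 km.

Δφ = -0.0670°,  Δλ = -0.0686°
a = sin²(Δφ/2) + cos φ₁ cos φ₂ sin²(Δλ/2) = 0.000001
c = 2·arcsin(√a) = 0.001605 rad = 0.0920°
d = R·c = 6371 × 0.001605 = 10.2 km

10.2 km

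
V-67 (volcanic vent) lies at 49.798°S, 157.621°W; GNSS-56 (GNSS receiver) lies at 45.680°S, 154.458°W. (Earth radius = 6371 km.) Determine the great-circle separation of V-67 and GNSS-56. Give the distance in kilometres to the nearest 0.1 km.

515.3 km

Δφ = 4.1180°,  Δλ = 3.1630°
a = sin²(Δφ/2) + cos φ₁ cos φ₂ sin²(Δλ/2) = 0.001634
c = 2·arcsin(√a) = 0.080877 rad = 4.6339°
d = R·c = 6371 × 0.080877 = 515.3 km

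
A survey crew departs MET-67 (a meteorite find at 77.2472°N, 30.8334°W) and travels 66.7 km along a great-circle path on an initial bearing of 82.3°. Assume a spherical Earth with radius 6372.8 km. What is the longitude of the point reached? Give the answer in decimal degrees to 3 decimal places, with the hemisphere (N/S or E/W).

28.126°W

δ = d/R = 66.7/6372.8 = 0.010466 rad
φ₂ = arcsin(sin φ₁ cos δ + cos φ₁ sin δ cos θ)
   = arcsin(0.97533·0.99995 + 0.22075·0.01047·0.13399) = 77.31385°
λ₂ = λ₁ + atan2(sin θ sin δ cos φ₁, cos δ − sin φ₁ sin φ₂) = -28.12642°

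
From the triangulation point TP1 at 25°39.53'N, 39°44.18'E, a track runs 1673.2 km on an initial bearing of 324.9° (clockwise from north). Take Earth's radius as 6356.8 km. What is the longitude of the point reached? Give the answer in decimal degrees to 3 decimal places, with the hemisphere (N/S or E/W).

28.854°E

TP1: φ = +25.65883°, λ = +39.73633°
δ = d/R = 1673.2/6356.8 = 0.263214 rad
φ₂ = arcsin(sin φ₁ cos δ + cos φ₁ sin δ cos θ)
   = arcsin(0.43301·0.96556 + 0.90139·0.26019·0.81815) = 37.58785°
λ₂ = λ₁ + atan2(sin θ sin δ cos φ₁, cos δ − sin φ₁ sin φ₂) = 28.85363°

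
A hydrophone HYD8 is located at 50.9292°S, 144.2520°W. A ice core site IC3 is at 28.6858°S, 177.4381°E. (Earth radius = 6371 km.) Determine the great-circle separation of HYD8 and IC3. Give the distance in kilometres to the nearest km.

Δφ = 22.2434°,  Δλ = -38.3099°
a = sin²(Δφ/2) + cos φ₁ cos φ₂ sin²(Δλ/2) = 0.096739
c = 2·arcsin(√a) = 0.632550 rad = 36.2424°
d = R·c = 6371 × 0.632550 = 4030.0 km

4030 km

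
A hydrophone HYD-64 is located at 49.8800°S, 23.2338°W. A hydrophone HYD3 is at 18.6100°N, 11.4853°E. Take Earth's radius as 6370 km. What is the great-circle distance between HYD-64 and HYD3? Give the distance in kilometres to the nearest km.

Δφ = 68.4900°,  Δλ = 34.7191°
a = sin²(Δφ/2) + cos φ₁ cos φ₂ sin²(Δλ/2) = 0.371034
c = 2·arcsin(√a) = 1.309916 rad = 75.0526°
d = R·c = 6370 × 1.309916 = 8344.2 km

8344 km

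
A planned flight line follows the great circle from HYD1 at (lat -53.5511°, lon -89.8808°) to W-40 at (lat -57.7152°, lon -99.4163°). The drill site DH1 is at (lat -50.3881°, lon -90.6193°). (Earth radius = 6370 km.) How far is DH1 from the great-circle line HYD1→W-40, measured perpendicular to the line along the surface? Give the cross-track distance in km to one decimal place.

297.5 km

δ₁₃ = central angle HYD1→DH1 = 0.055772 rad  (haversine)
θ₁₃ = bearing HYD1→DH1 = 351.522°,  θ₁₂ = bearing HYD1→W-40 = 228.403°
dₓₜ = R·arcsin(sin δ₁₃ · sin(θ₁₃ − θ₁₂)) = 6370·arcsin(0.05574·sin(123.119°)) = 297.504 km
|dₓₜ| = 297.504 km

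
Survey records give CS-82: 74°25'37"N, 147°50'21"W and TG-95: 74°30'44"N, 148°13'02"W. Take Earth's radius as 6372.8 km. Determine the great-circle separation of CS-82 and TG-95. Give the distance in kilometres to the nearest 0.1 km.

14.7 km

CS-82: φ = +74.42694°, λ = -147.83917°
TG-95: φ = +74.51222°, λ = -148.21722°
Δφ = 0.0853°,  Δλ = -0.3781°
a = sin²(Δφ/2) + cos φ₁ cos φ₂ sin²(Δλ/2) = 0.000001
c = 2·arcsin(√a) = 0.002310 rad = 0.1324°
d = R·c = 6372.8 × 0.002310 = 14.7 km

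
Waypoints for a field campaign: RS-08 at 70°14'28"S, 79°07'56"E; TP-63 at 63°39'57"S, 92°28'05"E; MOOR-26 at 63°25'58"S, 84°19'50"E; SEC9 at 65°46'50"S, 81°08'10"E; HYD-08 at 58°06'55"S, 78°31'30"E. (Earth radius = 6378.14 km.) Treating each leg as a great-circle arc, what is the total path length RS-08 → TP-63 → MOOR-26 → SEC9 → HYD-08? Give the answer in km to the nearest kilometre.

RS-08: φ = -70.24111°, λ = +79.13222°
TP-63: φ = -63.66583°, λ = +92.46806°
MOOR-26: φ = -63.43278°, λ = +84.33056°
SEC9: φ = -65.78056°, λ = +81.13611°
HYD-08: φ = -58.11528°, λ = +78.52500°
RS-08→TP-63: c = 0.145880 rad, d = 930.44 km
TP-63→MOOR-26: c = 0.063350 rad, d = 404.05 km
MOOR-26→SEC9: c = 0.047428 rad, d = 302.50 km
SEC9→HYD-08: c = 0.135461 rad, d = 863.99 km
Total = 930.44 + 404.05 + 302.50 + 863.99 = 2500.99 km

2501 km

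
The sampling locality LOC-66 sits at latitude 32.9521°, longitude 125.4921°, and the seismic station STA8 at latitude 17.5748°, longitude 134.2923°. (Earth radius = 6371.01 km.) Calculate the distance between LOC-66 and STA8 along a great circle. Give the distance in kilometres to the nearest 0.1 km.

1923.2 km

Δφ = -15.3773°,  Δλ = 8.8002°
a = sin²(Δφ/2) + cos φ₁ cos φ₂ sin²(Δλ/2) = 0.022608
c = 2·arcsin(√a) = 0.301866 rad = 17.2957°
d = R·c = 6371.01 × 0.301866 = 1923.2 km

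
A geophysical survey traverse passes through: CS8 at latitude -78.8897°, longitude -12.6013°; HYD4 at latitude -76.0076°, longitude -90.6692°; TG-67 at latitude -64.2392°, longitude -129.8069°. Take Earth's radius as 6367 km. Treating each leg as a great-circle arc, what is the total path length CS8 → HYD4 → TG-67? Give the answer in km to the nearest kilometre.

3675 km

CS8→HYD4: c = 0.277384 rad, d = 1766.10 km
HYD4→TG-67: c = 0.299779 rad, d = 1908.69 km
Total = 1766.10 + 1908.69 = 3674.79 km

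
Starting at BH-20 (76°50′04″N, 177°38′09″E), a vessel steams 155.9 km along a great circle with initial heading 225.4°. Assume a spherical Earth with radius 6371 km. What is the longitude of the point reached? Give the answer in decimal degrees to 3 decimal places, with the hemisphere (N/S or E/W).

173.559°E

BH-20: φ = +76.83444°, λ = +177.63583°
δ = d/R = 155.9/6371 = 0.024470 rad
φ₂ = arcsin(sin φ₁ cos δ + cos φ₁ sin δ cos θ)
   = arcsin(0.97372·0.99970 + 0.22777·0.02447·-0.70215) = 75.81545°
λ₂ = λ₁ + atan2(sin θ sin δ cos φ₁, cos δ − sin φ₁ sin φ₂) = 173.55891°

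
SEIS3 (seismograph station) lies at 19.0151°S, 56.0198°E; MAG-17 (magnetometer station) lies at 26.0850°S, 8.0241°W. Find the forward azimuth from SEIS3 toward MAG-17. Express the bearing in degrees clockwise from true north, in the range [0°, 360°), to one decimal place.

Δλ = -64.0439°
y = sin Δλ · cos φ₂ = -0.807547
x = cos φ₁ sin φ₂ − sin φ₁ cos φ₂ cos Δλ = -0.287631
θ = atan2(y, x) = -109.6048° → 250.3952° (mod 360°)

250.4°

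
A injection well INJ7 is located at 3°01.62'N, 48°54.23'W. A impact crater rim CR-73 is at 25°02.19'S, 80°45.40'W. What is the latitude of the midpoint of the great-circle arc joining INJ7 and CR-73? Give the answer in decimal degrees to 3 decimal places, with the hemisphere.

11.432°S

INJ7: φ = +3.02700°, λ = -48.90383°
CR-73: φ = -25.03650°, λ = -80.75667°
Bx = cos φ₂ cos Δλ = 0.769595,  By = cos φ₂ sin Δλ = -0.478152
φₘ = atan2(sin φ₁ + sin φ₂, √((cos φ₁ + Bx)² + By²)) = -11.43161°
λₘ = λ₁ + atan2(By, cos φ₁ + Bx) = -64.03570°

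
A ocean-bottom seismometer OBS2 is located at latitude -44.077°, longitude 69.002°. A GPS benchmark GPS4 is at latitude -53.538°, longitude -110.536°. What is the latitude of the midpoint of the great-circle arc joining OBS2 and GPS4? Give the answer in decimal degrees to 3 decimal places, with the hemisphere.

Bx = cos φ₂ cos Δλ = -0.594270,  By = cos φ₂ sin Δλ = -0.004792
φₘ = atan2(sin φ₁ + sin φ₂, √((cos φ₁ + Bx)² + By²)) = -85.26526°
λₘ = λ₁ + atan2(By, cos φ₁ + Bx) = 66.79133°

85.265°S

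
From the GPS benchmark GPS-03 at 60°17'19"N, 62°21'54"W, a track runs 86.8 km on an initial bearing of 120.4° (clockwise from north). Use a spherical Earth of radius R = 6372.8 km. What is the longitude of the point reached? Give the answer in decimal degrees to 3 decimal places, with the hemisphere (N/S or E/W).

61.023°W

GPS-03: φ = +60.28861°, λ = -62.36500°
δ = d/R = 86.8/6372.8 = 0.013620 rad
φ₂ = arcsin(sin φ₁ cos δ + cos φ₁ sin δ cos θ)
   = arcsin(0.86853·0.99991 + 0.49563·0.01362·-0.50603) = 59.88687°
λ₂ = λ₁ + atan2(sin θ sin δ cos φ₁, cos δ − sin φ₁ sin φ₂) = -61.02331°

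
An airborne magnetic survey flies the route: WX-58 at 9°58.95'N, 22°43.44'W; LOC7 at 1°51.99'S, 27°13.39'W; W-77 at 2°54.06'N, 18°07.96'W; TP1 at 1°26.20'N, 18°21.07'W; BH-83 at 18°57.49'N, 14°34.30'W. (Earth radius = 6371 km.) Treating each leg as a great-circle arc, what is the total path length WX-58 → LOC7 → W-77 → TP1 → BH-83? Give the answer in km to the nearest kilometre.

WX-58: φ = +9.98250°, λ = -22.72400°
LOC7: φ = -1.86650°, λ = -27.22317°
W-77: φ = +2.90100°, λ = -18.13267°
TP1: φ = +1.43667°, λ = -18.35117°
BH-83: φ = +18.95817°, λ = -14.57167°
WX-58→LOC7: c = 0.221091 rad, d = 1408.57 km
LOC7→W-77: c = 0.179108 rad, d = 1141.10 km
W-77→TP1: c = 0.025840 rad, d = 164.63 km
TP1→BH-83: c = 0.312566 rad, d = 1991.36 km
Total = 1408.57 + 1141.10 + 164.63 + 1991.36 = 4705.65 km

4706 km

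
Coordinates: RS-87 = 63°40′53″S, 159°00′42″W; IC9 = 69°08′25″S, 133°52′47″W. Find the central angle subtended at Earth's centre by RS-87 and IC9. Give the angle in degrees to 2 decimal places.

RS-87: φ = -63.68139°, λ = -159.01167°
IC9: φ = -69.14028°, λ = -133.87972°
Δφ = -5.4589°,  Δλ = 25.1319°
a = sin²(Δφ/2) + cos φ₁ cos φ₂ sin²(Δλ/2) = 0.009740
c = 2·arcsin(√a) = 0.197709 rad = 11.3279°

11.33°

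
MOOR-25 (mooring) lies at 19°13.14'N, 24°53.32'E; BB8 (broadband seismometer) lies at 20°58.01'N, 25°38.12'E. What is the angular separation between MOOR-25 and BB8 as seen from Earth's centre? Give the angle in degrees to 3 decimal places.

1.883°

MOOR-25: φ = +19.21900°, λ = +24.88867°
BB8: φ = +20.96683°, λ = +25.63533°
Δφ = 1.7478°,  Δλ = 0.7467°
a = sin²(Δφ/2) + cos φ₁ cos φ₂ sin²(Δλ/2) = 0.000270
c = 2·arcsin(√a) = 0.032869 rad = 1.8832°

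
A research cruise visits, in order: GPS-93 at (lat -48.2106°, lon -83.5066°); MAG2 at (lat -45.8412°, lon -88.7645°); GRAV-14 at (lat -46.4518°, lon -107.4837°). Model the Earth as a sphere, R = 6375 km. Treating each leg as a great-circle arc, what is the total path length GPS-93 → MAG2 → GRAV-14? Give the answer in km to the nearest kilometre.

1919 km

GPS-93→MAG2: c = 0.074962 rad, d = 477.88 km
MAG2→GRAV-14: c = 0.226072 rad, d = 1441.21 km
Total = 477.88 + 1441.21 = 1919.09 km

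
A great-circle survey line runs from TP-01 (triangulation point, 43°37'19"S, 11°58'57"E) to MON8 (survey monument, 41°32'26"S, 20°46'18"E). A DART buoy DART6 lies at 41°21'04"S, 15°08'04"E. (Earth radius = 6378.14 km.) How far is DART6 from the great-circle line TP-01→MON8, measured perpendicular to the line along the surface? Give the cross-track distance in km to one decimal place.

172.2 km

TP-01: φ = -43.62194°, λ = +11.98250°
MON8: φ = -41.54056°, λ = +20.77167°
DART6: φ = -41.35111°, λ = +15.13444°
δ₁₃ = central angle TP-01→DART6 = 0.056706 rad  (haversine)
θ₁₃ = bearing TP-01→DART6 = 46.741°,  θ₁₂ = bearing TP-01→MON8 = 75.182°
dₓₜ = R·arcsin(sin δ₁₃ · sin(θ₁₃ − θ₁₂)) = 6378.14·arcsin(0.05668·sin(-28.441°)) = -172.180 km
|dₓₜ| = 172.180 km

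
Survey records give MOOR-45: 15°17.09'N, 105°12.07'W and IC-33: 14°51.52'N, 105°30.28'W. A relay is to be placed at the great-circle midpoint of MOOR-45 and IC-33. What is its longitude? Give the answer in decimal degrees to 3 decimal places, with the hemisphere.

MOOR-45: φ = +15.28483°, λ = -105.20117°
IC-33: φ = +14.85867°, λ = -105.50467°
Bx = cos φ₂ cos Δλ = 0.966548,  By = cos φ₂ sin Δλ = -0.005120
φₘ = atan2(sin φ₁ + sin φ₂, √((cos φ₁ + Bx)² + By²)) = 15.07180°
λₘ = λ₁ + atan2(By, cos φ₁ + Bx) = -105.35307°

105.353°W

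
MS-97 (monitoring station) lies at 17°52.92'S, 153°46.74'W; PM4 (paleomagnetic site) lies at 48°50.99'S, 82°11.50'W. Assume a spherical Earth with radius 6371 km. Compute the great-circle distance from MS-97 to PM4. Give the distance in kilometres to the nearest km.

MS-97: φ = -17.88200°, λ = -153.77900°
PM4: φ = -48.84983°, λ = -82.19167°
Δφ = -30.9678°,  Δλ = 71.5873°
a = sin²(Δφ/2) + cos φ₁ cos φ₂ sin²(Δλ/2) = 0.285492
c = 2·arcsin(√a) = 1.127393 rad = 64.5949°
d = R·c = 6371 × 1.127393 = 7182.6 km

7183 km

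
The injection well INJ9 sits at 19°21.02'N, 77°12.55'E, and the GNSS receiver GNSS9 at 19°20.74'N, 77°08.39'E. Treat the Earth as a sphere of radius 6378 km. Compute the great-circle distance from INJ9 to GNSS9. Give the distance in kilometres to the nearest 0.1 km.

7.3 km

INJ9: φ = +19.35033°, λ = +77.20917°
GNSS9: φ = +19.34567°, λ = +77.13983°
Δφ = -0.0047°,  Δλ = -0.0693°
a = sin²(Δφ/2) + cos φ₁ cos φ₂ sin²(Δλ/2) = 0.000000
c = 2·arcsin(√a) = 0.001145 rad = 0.0656°
d = R·c = 6378 × 0.001145 = 7.3 km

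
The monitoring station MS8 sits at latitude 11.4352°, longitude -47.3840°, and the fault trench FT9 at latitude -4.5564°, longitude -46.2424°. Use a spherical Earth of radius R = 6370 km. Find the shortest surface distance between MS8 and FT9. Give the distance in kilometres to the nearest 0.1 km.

Δφ = -15.9916°,  Δλ = 1.1416°
a = sin²(Δφ/2) + cos φ₁ cos φ₂ sin²(Δλ/2) = 0.019446
c = 2·arcsin(√a) = 0.279809 rad = 16.0319°
d = R·c = 6370 × 0.279809 = 1782.4 km

1782.4 km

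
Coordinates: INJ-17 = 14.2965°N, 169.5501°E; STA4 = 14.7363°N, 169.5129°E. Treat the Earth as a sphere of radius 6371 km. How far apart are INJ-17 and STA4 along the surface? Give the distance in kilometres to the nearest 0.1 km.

49.1 km

Δφ = 0.4398°,  Δλ = -0.0372°
a = sin²(Δφ/2) + cos φ₁ cos φ₂ sin²(Δλ/2) = 0.000015
c = 2·arcsin(√a) = 0.007702 rad = 0.4413°
d = R·c = 6371 × 0.007702 = 49.1 km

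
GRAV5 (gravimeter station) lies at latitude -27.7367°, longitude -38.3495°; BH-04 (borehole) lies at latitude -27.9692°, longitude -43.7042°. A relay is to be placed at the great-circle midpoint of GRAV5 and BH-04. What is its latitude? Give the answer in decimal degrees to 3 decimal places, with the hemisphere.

27.879°S

Bx = cos φ₂ cos Δλ = 0.879346,  By = cos φ₂ sin Δλ = -0.082421
φₘ = atan2(sin φ₁ + sin φ₂, √((cos φ₁ + Bx)² + By²)) = -27.87881°
λₘ = λ₁ + atan2(By, cos φ₁ + Bx) = -41.02398°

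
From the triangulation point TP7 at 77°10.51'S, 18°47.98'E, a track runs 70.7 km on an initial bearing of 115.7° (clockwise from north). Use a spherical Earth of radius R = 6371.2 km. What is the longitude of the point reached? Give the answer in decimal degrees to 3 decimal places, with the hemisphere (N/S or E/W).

21.435°E

TP7: φ = -77.17517°, λ = +18.79967°
δ = d/R = 70.7/6371.2 = 0.011097 rad
φ₂ = arcsin(sin φ₁ cos δ + cos φ₁ sin δ cos θ)
   = arcsin(-0.97505·0.99994 + 0.22197·0.01110·-0.43366) = -77.43804°
λ₂ = λ₁ + atan2(sin θ sin δ cos φ₁, cos δ − sin φ₁ sin φ₂) = 21.43464°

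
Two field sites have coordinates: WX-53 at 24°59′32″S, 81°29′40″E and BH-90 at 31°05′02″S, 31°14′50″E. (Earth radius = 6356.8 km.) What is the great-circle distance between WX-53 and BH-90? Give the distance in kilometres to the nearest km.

4926 km

WX-53: φ = -24.99222°, λ = +81.49444°
BH-90: φ = -31.08389°, λ = +31.24722°
Δφ = -6.0917°,  Δλ = -50.2472°
a = sin²(Δφ/2) + cos φ₁ cos φ₂ sin²(Δλ/2) = 0.142747
c = 2·arcsin(√a) = 0.774877 rad = 44.3972°
d = R·c = 6356.8 × 0.774877 = 4925.7 km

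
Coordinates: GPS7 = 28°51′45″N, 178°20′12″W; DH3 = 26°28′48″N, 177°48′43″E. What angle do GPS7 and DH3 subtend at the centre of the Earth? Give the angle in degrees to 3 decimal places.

4.160°

GPS7: φ = +28.86250°, λ = -178.33667°
DH3: φ = +26.48000°, λ = +177.81194°
Δφ = -2.3825°,  Δλ = -3.8514°
a = sin²(Δφ/2) + cos φ₁ cos φ₂ sin²(Δλ/2) = 0.001317
c = 2·arcsin(√a) = 0.072608 rad = 4.1601°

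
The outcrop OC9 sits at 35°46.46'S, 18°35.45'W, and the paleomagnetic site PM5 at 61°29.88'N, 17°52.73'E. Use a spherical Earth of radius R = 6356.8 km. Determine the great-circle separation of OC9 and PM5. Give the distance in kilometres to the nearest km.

11281 km

OC9: φ = -35.77433°, λ = -18.59083°
PM5: φ = +61.49800°, λ = +17.87883°
Δφ = 97.2723°,  Δλ = 36.4697°
a = sin²(Δφ/2) + cos φ₁ cos φ₂ sin²(Δλ/2) = 0.601201
c = 2·arcsin(√a) = 1.774606 rad = 101.6774°
d = R·c = 6356.8 × 1.774606 = 11280.8 km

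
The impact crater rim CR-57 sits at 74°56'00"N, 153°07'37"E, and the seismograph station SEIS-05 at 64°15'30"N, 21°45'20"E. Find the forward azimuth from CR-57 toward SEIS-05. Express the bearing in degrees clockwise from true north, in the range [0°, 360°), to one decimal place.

327.5°

CR-57: φ = +74.93333°, λ = +153.12694°
SEIS-05: φ = +64.25833°, λ = +21.75556°
Δλ = -131.3714°
y = sin Δλ · cos φ₂ = -0.325927
x = cos φ₁ sin φ₂ − sin φ₁ cos φ₂ cos Δλ = 0.511333
θ = atan2(y, x) = -32.5137° → 327.4863° (mod 360°)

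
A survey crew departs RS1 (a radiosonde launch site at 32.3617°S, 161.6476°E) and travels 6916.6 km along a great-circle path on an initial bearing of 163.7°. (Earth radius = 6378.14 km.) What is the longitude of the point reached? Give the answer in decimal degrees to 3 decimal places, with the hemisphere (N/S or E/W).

δ = d/R = 6916.6/6378.14 = 1.084423 rad
φ₂ = arcsin(sin φ₁ cos δ + cos φ₁ sin δ cos θ)
   = arcsin(-0.53526·0.46742 + 0.84469·0.88403·-0.95981) = -75.21948°
λ₂ = λ₁ + atan2(sin θ sin δ cos φ₁, cos δ − sin φ₁ sin φ₂) = -94.90123°

94.901°W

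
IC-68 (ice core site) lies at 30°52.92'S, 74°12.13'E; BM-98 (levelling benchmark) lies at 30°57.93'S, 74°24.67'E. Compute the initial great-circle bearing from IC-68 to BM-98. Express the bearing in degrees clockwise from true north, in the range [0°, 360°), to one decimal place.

IC-68: φ = -30.88200°, λ = +74.20217°
BM-98: φ = -30.96550°, λ = +74.41117°
Δλ = 0.2090°
y = sin Δλ · cos φ₂ = 0.003128
x = cos φ₁ sin φ₂ − sin φ₁ cos φ₂ cos Δλ = -0.001460
θ = atan2(y, x) = 115.0262° → 115.0262° (mod 360°)

115.0°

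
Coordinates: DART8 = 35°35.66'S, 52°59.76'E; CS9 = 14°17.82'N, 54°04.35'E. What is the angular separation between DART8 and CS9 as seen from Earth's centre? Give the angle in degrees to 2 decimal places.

DART8: φ = -35.59433°, λ = +52.99600°
CS9: φ = +14.29700°, λ = +54.07250°
Δφ = 49.8913°,  Δλ = 1.0765°
a = sin²(Δφ/2) + cos φ₁ cos φ₂ sin²(Δλ/2) = 0.177950
c = 2·arcsin(√a) = 0.870950 rad = 49.9018°

49.90°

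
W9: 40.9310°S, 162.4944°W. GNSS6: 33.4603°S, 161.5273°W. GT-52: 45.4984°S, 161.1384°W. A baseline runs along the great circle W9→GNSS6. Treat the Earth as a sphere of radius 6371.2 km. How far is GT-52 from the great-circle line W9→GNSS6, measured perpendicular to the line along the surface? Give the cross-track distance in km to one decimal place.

δ₁₃ = central angle W9→GT-52 = 0.081557 rad  (haversine)
θ₁₃ = bearing W9→GT-52 = 168.252°,  θ₁₂ = bearing W9→GNSS6 = 6.185°
dₓₜ = R·arcsin(sin δ₁₃ · sin(θ₁₃ − θ₁₂)) = 6371.2·arcsin(0.08147·sin(162.067°)) = 159.828 km
|dₓₜ| = 159.828 km

159.8 km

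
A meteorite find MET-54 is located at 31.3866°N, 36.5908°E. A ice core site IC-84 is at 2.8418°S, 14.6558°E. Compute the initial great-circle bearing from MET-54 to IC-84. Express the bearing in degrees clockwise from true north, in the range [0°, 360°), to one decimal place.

Δλ = -21.9350°
y = sin Δλ · cos φ₂ = -0.373095
x = cos φ₁ sin φ₂ − sin φ₁ cos φ₂ cos Δλ = -0.524837
θ = atan2(y, x) = -144.5918° → 215.4082° (mod 360°)

215.4°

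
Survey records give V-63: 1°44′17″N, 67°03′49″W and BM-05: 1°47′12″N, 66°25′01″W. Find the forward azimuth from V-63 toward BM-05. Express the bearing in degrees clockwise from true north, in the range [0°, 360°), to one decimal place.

V-63: φ = +1.73806°, λ = -67.06361°
BM-05: φ = +1.78667°, λ = -66.41694°
Δλ = 0.6467°
y = sin Δλ · cos φ₂ = 0.011281
x = cos φ₁ sin φ₂ − sin φ₁ cos φ₂ cos Δλ = 0.000850
θ = atan2(y, x) = 85.6891° → 85.6891° (mod 360°)

85.7°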